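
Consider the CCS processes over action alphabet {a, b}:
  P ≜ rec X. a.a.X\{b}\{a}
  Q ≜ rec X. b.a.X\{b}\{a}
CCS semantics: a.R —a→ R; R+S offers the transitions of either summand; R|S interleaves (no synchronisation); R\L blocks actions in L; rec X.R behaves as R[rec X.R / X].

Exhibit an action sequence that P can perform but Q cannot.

a

Reachable graph of P (3 states):
  p0 = rec X. a.a.X\{b}\{a} | —a→ p1
  p1 = a.(rec X. a.a.X\{b}\{a})\{b}\{a} | —a→ p2
  p2 = (rec X. a.a.X\{b}\{a})\{b}\{a} | (no moves)
Reachable graph of Q (3 states):
  q0 = rec X. b.a.X\{b}\{a} | —b→ q1
  q1 = a.(rec X. b.a.X\{b}\{a})\{b}\{a} | —a→ q2
  q2 = (rec X. b.a.X\{b}\{a})\{b}\{a} | (no moves)
Trace ⟨a⟩ through P, begin at {p0}:
  after a @ step 1: {p1}
  P completes σ.
Trace ⟨a⟩ through Q, begin at {q0}:
  after a @ step 1: no successor for Q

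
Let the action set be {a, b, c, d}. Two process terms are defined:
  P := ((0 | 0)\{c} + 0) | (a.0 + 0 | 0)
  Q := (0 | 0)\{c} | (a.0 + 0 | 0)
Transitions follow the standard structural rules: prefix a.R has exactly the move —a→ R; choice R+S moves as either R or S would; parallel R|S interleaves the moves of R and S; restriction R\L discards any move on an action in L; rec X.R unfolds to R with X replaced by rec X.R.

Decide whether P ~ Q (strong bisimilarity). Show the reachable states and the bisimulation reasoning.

bisimilar

LTS(P): 2 reachable states
  s0 = ((0 | 0)\{c} + 0) | (a.0 + 0 | 0) ⊢ =a=> s1
  s1 = ((0 | 0)\{c} + 0) | 0 ⊢ deadlocked
LTS(Q): 2 reachable states
  t0 = (0 | 0)\{c} | (a.0 + 0 | 0) ⊢ =a=> t1
  t1 = (0 | 0)\{c} | 0 ⊢ deadlocked
Bisimilarity quotient blocks:
  B0 = {s0, t0}
  B1 = {s1, t1}
s0 ∈ B0, t0 ∈ B0 → same block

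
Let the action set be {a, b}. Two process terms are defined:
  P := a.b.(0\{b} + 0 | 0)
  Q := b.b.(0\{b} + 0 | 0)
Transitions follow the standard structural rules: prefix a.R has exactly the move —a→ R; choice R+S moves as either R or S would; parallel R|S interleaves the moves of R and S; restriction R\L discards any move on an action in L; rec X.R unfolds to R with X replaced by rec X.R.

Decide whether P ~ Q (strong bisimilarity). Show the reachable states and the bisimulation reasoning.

Reachable graph of P (3 states):
  s0 = a.b.(0\{b} + 0 | 0) | -a-> s1
  s1 = b.(0\{b} + 0 | 0) | -b-> s2
  s2 = 0\{b} + 0 | 0 | ·
Reachable graph of Q (3 states):
  t0 = b.b.(0\{b} + 0 | 0) | -b-> t1
  t1 = b.(0\{b} + 0 | 0) | -b-> t2
  t2 = 0\{b} + 0 | 0 | ·
Partition-refinement fixed point:
  B0 = {s0}
  B1 = {s1, t1}
  B2 = {s2, t2}
  B3 = {t0}
s0 ∈ B0, t0 ∈ B3 → different blocks

not bisimilar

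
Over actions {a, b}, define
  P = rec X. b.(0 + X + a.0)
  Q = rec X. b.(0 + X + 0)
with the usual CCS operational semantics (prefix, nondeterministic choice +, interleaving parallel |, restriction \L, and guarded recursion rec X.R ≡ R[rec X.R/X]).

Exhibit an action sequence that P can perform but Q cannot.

Reachable graph of P (3 states):
  p0 = rec X. b.(0 + X + a.0) → --b--▸ p1
  p1 = 0 + (rec X. b.(0 + X + a.0)) + a.0 → --a--▸ p2, --b--▸ p1
  p2 = 0 → stopped
Reachable graph of Q (2 states):
  q0 = rec X. b.(0 + X + 0) → --b--▸ q1
  q1 = 0 + (rec X. b.(0 + X + 0)) + 0 → --b--▸ q1
Trace ⟨ba⟩ through P, begin at {p0}:
  [1] b ⇒ {p1}
  [2] a ⇒ {p2}
  ✓ P
Trace ⟨ba⟩ through Q, begin at {q0}:
  [1] b ⇒ {q1}
  [2] a ⇒ ∅  — Q cannot continue

ba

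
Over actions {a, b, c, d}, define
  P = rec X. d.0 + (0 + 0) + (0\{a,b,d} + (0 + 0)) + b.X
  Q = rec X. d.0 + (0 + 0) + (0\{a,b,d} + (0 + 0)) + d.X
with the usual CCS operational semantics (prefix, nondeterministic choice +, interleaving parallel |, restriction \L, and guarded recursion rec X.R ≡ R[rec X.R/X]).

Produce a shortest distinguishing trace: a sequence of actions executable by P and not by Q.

P's transition system — 2 states:
  u0 = rec X. d.0 + (0 + 0) + (0\{a,b,d} + (0 + 0)) + b.X ⊢ --b--▸ u0, --d--▸ u1
  u1 = 0 ⊢ ·
Q's transition system — 2 states:
  v0 = rec X. d.0 + (0 + 0) + (0\{a,b,d} + (0 + 0)) + d.X ⊢ --d--▸ v0, --d--▸ v1
  v1 = 0 ⊢ ·
Run σ = ⟨b⟩ on P: start {u0}
  [1] b ⇒ {u0}
  — P admits the full trace.
Run σ = ⟨b⟩ on Q: start {v0}
  [1] b ⇒ ∅  — Q cannot continue

b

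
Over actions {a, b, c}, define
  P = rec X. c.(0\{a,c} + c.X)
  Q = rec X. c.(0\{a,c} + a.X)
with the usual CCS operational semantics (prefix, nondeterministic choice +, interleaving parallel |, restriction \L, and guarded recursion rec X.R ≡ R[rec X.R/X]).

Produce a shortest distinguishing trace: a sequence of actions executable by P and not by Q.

cc

Reachable graph of P (2 states):
  p0 = rec X. c.(0\{a,c} + c.X) | -c-> p1
  p1 = 0\{a,c} + c.(rec X. c.(0\{a,c} + c.X)) | -c-> p0
Reachable graph of Q (2 states):
  q0 = rec X. c.(0\{a,c} + a.X) | -c-> q1
  q1 = 0\{a,c} + a.(rec X. c.(0\{a,c} + a.X)) | -a-> q0
Executing cc from P (initial set {p0}):
  step 1 (c): {p1}
  step 2 (c): {p0}
  P completes σ.
Executing cc from Q (initial set {q0}):
  step 1 (c): {q1}
  step 2 (c): ∅  — Q cannot continue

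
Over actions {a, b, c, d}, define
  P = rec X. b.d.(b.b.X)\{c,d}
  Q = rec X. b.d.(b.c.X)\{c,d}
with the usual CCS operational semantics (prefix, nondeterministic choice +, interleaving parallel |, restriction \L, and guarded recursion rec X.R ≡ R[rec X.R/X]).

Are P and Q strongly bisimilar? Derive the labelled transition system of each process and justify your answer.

P ≁ Q

Reachable graph of P (6 states):
  m0 = rec X. b.d.(b.b.X)\{c,d} | -b-> m1
  m1 = d.(b.b.(rec X. b.d.(b.b.X)\{c,d}))\{c,d} | -d-> m2
  m2 = (b.b.(rec X. b.d.(b.b.X)\{c,d}))\{c,d} | -b-> m3
  m3 = (b.(rec X. b.d.(b.b.X)\{c,d}))\{c,d} | -b-> m4
  m4 = (rec X. b.d.(b.b.X)\{c,d})\{c,d} | -b-> m5
  m5 = (d.(b.b.(rec X. b.d.(b.b.X)\{c,d}))\{c,d})\{c,d} | stopped
Reachable graph of Q (4 states):
  n0 = rec X. b.d.(b.c.X)\{c,d} | -b-> n1
  n1 = d.(b.c.(rec X. b.d.(b.c.X)\{c,d}))\{c,d} | -d-> n2
  n2 = (b.c.(rec X. b.d.(b.c.X)\{c,d}))\{c,d} | -b-> n3
  n3 = (c.(rec X. b.d.(b.c.X)\{c,d}))\{c,d} | stopped
Partition-refinement fixed point:
  B0 = {m0}
  B1 = {m1}
  B2 = {m2}
  B3 = {m3}
  B4 = {m4, n2}
  B5 = {m5, n3}
  B6 = {n0}
  B7 = {n1}
m0 ∈ B0, n0 ∈ B6 → different blocks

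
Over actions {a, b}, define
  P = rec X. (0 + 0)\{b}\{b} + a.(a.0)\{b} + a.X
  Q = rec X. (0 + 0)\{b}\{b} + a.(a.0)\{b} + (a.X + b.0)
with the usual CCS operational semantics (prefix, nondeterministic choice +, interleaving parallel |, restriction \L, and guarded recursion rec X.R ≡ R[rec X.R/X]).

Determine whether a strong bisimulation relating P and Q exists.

P ≁ Q

LTS(P): 3 reachable states
  u0 = rec X. (0 + 0)\{b}\{b} + a.(a.0)\{b} + a.X | =a=> u0, =a=> u1
  u1 = (a.0)\{b} | =a=> u2
  u2 = 0\{b} | deadlocked
LTS(Q): 4 reachable states
  v0 = rec X. (0 + 0)\{b}\{b} + a.(a.0)\{b} + (a.X + b.0) | =a=> v0, =a=> v1, =b=> v2
  v1 = (a.0)\{b} | =a=> v3
  v2 = 0 | deadlocked
  v3 = 0\{b} | deadlocked
Coarsest stable partition (strong bisimilarity classes):
  B0 = {u0}
  B1 = {u1, v1}
  B2 = {u2, v2, v3}
  B3 = {v0}
u0 ∈ B0, v0 ∈ B3 → different blocks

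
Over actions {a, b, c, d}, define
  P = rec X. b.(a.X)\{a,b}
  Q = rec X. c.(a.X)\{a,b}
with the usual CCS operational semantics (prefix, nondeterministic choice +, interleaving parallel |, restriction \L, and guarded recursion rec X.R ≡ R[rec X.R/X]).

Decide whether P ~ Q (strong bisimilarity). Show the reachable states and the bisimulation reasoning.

NO

Reachable graph of P (2 states):
  s0 = rec X. b.(a.X)\{a,b} ⊢ ··b··> s1
  s1 = (a.(rec X. b.(a.X)\{a,b}))\{a,b} ⊢ stopped
Reachable graph of Q (2 states):
  t0 = rec X. c.(a.X)\{a,b} ⊢ ··c··> t1
  t1 = (a.(rec X. c.(a.X)\{a,b}))\{a,b} ⊢ stopped
Partition-refinement fixed point:
  B0 = {s0}
  B1 = {s1, t1}
  B2 = {t0}
s0 ∈ B0, t0 ∈ B2 → different blocks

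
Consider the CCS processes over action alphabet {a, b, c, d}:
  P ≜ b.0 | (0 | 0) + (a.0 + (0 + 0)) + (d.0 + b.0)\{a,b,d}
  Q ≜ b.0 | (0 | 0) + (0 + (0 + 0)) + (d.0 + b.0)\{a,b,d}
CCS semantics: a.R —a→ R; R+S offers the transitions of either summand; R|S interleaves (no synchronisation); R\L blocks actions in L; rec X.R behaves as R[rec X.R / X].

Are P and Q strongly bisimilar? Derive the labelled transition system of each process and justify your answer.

P ≁ Q

LTS(P): 3 reachable states
  p0 = b.0 | (0 | 0) + (a.0 + (0 + 0)) + (d.0 + b.0)\{a,b,d} ⊢ ··a··> p1, ··b··> p2
  p1 = 0 ⊢ deadlocked
  p2 = 0 | (0 | 0) ⊢ deadlocked
LTS(Q): 2 reachable states
  q0 = b.0 | (0 | 0) + (0 + (0 + 0)) + (d.0 + b.0)\{a,b,d} ⊢ ··b··> q1
  q1 = 0 | (0 | 0) ⊢ deadlocked
Coarsest stable partition (strong bisimilarity classes):
  B0 = {p0}
  B1 = {p1, p2, q1}
  B2 = {q0}
p0 ∈ B0, q0 ∈ B2 → different blocks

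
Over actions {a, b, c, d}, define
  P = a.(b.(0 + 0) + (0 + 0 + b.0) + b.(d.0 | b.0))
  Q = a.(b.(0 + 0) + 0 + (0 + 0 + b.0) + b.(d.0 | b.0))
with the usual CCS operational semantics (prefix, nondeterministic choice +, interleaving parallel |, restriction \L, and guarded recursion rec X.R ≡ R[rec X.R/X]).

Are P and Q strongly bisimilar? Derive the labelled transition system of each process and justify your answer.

bisimilar

P's transition system — 8 states:
  m0 = a.(b.(0 + 0) + (0 + 0 + b.0) + b.(d.0 | b.0)) :: —a→ m1
  m1 = b.(0 + 0) + (0 + 0 + b.0) + b.(d.0 | b.0) :: —b→ m2, —b→ m3, —b→ m4
  m2 = 0 :: deadlocked
  m3 = 0 + 0 :: deadlocked
  m4 = d.0 | b.0 :: —b→ m5, —d→ m6
  m5 = d.0 | 0 :: —d→ m7
  m6 = 0 | b.0 :: —b→ m7
  m7 = 0 | 0 :: deadlocked
Q's transition system — 8 states:
  n0 = a.(b.(0 + 0) + 0 + (0 + 0 + b.0) + b.(d.0 | b.0)) :: —a→ n1
  n1 = b.(0 + 0) + 0 + (0 + 0 + b.0) + b.(d.0 | b.0) :: —b→ n2, —b→ n3, —b→ n4
  n2 = 0 :: deadlocked
  n3 = 0 + 0 :: deadlocked
  n4 = d.0 | b.0 :: —b→ n5, —d→ n6
  n5 = d.0 | 0 :: —d→ n7
  n6 = 0 | b.0 :: —b→ n7
  n7 = 0 | 0 :: deadlocked
Coarsest stable partition (strong bisimilarity classes):
  B0 = {m0, n0}
  B1 = {m1, n1}
  B2 = {m4, n4}
  B3 = {m5, n5}
  B4 = {m2, m3, m7, n2, n3, n7}
  B5 = {m6, n6}
m0 ∈ B0, n0 ∈ B0 → same block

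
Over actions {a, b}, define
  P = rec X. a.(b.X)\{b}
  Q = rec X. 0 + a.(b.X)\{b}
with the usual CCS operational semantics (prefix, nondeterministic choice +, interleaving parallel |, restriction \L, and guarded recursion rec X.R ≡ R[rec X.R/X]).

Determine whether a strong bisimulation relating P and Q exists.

YES

P's transition system — 2 states:
  m0 = rec X. a.(b.X)\{b} → =a=> m1
  m1 = (b.(rec X. a.(b.X)\{b}))\{b} → stopped
Q's transition system — 2 states:
  n0 = rec X. 0 + a.(b.X)\{b} → =a=> n1
  n1 = (b.(rec X. 0 + a.(b.X)\{b}))\{b} → stopped
Bisimilarity quotient blocks:
  B0 = {m0, n0}
  B1 = {m1, n1}
m0 ∈ B0, n0 ∈ B0 → same block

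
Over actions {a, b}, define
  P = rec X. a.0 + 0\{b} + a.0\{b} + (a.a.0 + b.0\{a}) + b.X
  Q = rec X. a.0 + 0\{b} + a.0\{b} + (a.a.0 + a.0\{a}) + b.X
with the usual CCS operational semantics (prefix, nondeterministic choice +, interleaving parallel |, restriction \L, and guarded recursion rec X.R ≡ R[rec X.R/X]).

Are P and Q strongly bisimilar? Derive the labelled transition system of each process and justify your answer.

P's transition system — 5 states:
  s0 = rec X. a.0 + 0\{b} + a.0\{b} + (a.a.0 + b.0\{a}) + b.X :: —a→ s1, —a→ s2, —a→ s3, —b→ s0, —b→ s4
  s1 = 0 :: stopped
  s2 = 0\{b} :: stopped
  s3 = a.0 :: —a→ s1
  s4 = 0\{a} :: stopped
Q's transition system — 5 states:
  t0 = rec X. a.0 + 0\{b} + a.0\{b} + (a.a.0 + a.0\{a}) + b.X :: —a→ t1, —a→ t2, —a→ t3, —a→ t4, —b→ t0
  t1 = 0 :: stopped
  t2 = 0\{a} :: stopped
  t3 = 0\{b} :: stopped
  t4 = a.0 :: —a→ t1
Coarsest stable partition (strong bisimilarity classes):
  B0 = {s0}
  B1 = {s1, s2, s4, t1, t2, t3}
  B2 = {s3, t4}
  B3 = {t0}
s0 ∈ B0, t0 ∈ B3 → different blocks

NO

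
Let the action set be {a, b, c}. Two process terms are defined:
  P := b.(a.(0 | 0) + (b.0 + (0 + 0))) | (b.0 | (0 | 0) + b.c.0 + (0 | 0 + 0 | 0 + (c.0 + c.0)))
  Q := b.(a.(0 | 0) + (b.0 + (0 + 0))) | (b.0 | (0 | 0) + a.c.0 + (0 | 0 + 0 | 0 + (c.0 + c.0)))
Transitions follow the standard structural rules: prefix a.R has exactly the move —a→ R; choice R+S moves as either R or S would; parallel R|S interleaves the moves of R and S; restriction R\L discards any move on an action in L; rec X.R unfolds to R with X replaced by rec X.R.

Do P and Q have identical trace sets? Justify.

Reachable graph of P (16 states):
  s0 = b.(a.(0 | 0) + (b.0 + (0 + 0))) | (b.0 | (0 | 0) + b.c.0 + (0 | 0 + 0 | 0 + (c.0 + c.0))) → —b→ s1, —b→ s2, —b→ s3, —c→ s4
  s1 = (a.(0 | 0) + (b.0 + (0 + 0))) | (b.0 | (0 | 0) + b.c.0 + (0 | 0 + 0 | 0 + (c.0 + c.0))) → —a→ s5, —b→ s6, —b→ s7, —b→ s8, —c→ s9
  s2 = b.(a.(0 | 0) + (b.0 + (0 + 0))) | (0 | (0 | 0)) → —b→ s6
  s3 = b.(a.(0 | 0) + (b.0 + (0 + 0))) | c.0 → —b→ s7, —c→ s4
  s4 = b.(a.(0 | 0) + (b.0 + (0 + 0))) | 0 → —b→ s9
  s5 = 0 | 0 | (b.0 | (0 | 0) + b.c.0 + (0 | 0 + 0 | 0 + (c.0 + c.0))) → —b→ s10, —b→ s11, —c→ s12
  s6 = (a.(0 | 0) + (b.0 + (0 + 0))) | (0 | (0 | 0)) → —a→ s10, —b→ s13
  s7 = (a.(0 | 0) + (b.0 + (0 + 0))) | c.0 → —a→ s11, —b→ s14, —c→ s9
  s8 = 0 | (b.0 | (0 | 0) + b.c.0 + (0 | 0 + 0 | 0 + (c.0 + c.0))) → —b→ s13, —b→ s14, —c→ s15
  s9 = (a.(0 | 0) + (b.0 + (0 + 0))) | 0 → —a→ s12, —b→ s15
  s10 = 0 | 0 | (0 | (0 | 0)) → ∅
  s11 = 0 | 0 | c.0 → —c→ s12
  s12 = 0 | 0 | 0 → ∅
  s13 = 0 | (0 | (0 | 0)) → ∅
  s14 = 0 | c.0 → —c→ s15
  s15 = 0 | 0 → ∅
Reachable graph of Q (16 states):
  t0 = b.(a.(0 | 0) + (b.0 + (0 + 0))) | (b.0 | (0 | 0) + a.c.0 + (0 | 0 + 0 | 0 + (c.0 + c.0))) → —a→ t1, —b→ t2, —b→ t3, —c→ t4
  t1 = b.(a.(0 | 0) + (b.0 + (0 + 0))) | c.0 → —b→ t5, —c→ t4
  t2 = (a.(0 | 0) + (b.0 + (0 + 0))) | (b.0 | (0 | 0) + a.c.0 + (0 | 0 + 0 | 0 + (c.0 + c.0))) → —a→ t5, —a→ t6, —b→ t7, —b→ t8, —c→ t9
  t3 = b.(a.(0 | 0) + (b.0 + (0 + 0))) | (0 | (0 | 0)) → —b→ t7
  t4 = b.(a.(0 | 0) + (b.0 + (0 + 0))) | 0 → —b→ t9
  t5 = (a.(0 | 0) + (b.0 + (0 + 0))) | c.0 → —a→ t10, —b→ t11, —c→ t9
  t6 = 0 | 0 | (b.0 | (0 | 0) + a.c.0 + (0 | 0 + 0 | 0 + (c.0 + c.0))) → —a→ t10, —b→ t12, —c→ t13
  t7 = (a.(0 | 0) + (b.0 + (0 + 0))) | (0 | (0 | 0)) → —a→ t12, —b→ t14
  t8 = 0 | (b.0 | (0 | 0) + a.c.0 + (0 | 0 + 0 | 0 + (c.0 + c.0))) → —a→ t11, —b→ t14, —c→ t15
  t9 = (a.(0 | 0) + (b.0 + (0 + 0))) | 0 → —a→ t13, —b→ t15
  t10 = 0 | 0 | c.0 → —c→ t13
  t11 = 0 | c.0 → —c→ t15
  t12 = 0 | 0 | (0 | (0 | 0)) → ∅
  t13 = 0 | 0 | 0 → ∅
  t14 = 0 | (0 | (0 | 0)) → ∅
  t15 = 0 | 0 → ∅
Executing bbbc from P (initial set {s0}):
  after b @ step 1: {s1, s2, s3}
  after b @ step 2: {s6, s7, s8}
  after b @ step 3: {s13, s14}
  after c @ step 4: {s15}
  ✓ P
Executing bbbc from Q (initial set {t0}):
  after b @ step 1: {t2, t3}
  after b @ step 2: {t7, t8}
  after b @ step 3: {t14}
  after c @ step 4: ∅ (Q stuck)

traces(P) ≠ traces(Q) — witness ⟨bbbc⟩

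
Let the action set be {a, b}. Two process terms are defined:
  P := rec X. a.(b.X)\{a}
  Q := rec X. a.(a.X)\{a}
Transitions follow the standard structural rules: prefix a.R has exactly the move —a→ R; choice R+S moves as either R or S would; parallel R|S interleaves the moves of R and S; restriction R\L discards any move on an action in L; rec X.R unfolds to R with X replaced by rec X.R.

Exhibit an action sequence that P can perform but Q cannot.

Reachable graph of P (3 states):
  m0 = rec X. a.(b.X)\{a} | -a-> m1
  m1 = (b.(rec X. a.(b.X)\{a}))\{a} | -b-> m2
  m2 = (rec X. a.(b.X)\{a})\{a} | (no moves)
Reachable graph of Q (2 states):
  n0 = rec X. a.(a.X)\{a} | -a-> n1
  n1 = (a.(rec X. a.(a.X)\{a}))\{a} | (no moves)
Trace ⟨ab⟩ through P, begin at {m0}:
  after a @ step 1: {m1}
  after b @ step 2: {m2}
  — P admits the full trace.
Trace ⟨ab⟩ through Q, begin at {n0}:
  after a @ step 1: {n1}
  after b @ step 2: no successor for Q

ab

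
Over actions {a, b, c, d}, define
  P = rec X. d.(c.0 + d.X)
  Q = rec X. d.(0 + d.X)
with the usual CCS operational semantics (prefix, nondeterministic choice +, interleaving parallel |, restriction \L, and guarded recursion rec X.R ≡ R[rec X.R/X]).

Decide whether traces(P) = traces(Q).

P's transition system — 3 states:
  p0 = rec X. d.(c.0 + d.X) ⊢ --d--▸ p1
  p1 = c.0 + d.(rec X. d.(c.0 + d.X)) ⊢ --c--▸ p2, --d--▸ p0
  p2 = 0 ⊢ (no moves)
Q's transition system — 2 states:
  q0 = rec X. d.(0 + d.X) ⊢ --d--▸ q1
  q1 = 0 + d.(rec X. d.(0 + d.X)) ⊢ --d--▸ q0
Run σ = ⟨dc⟩ on P: start {p0}
  after d @ step 1: {p1}
  after c @ step 2: {p2}
  P completes σ.
Run σ = ⟨dc⟩ on Q: start {q0}
  after d @ step 1: {q1}
  after c @ step 2: ∅ (Q stuck)

traces(P) ≠ traces(Q) — witness ⟨dc⟩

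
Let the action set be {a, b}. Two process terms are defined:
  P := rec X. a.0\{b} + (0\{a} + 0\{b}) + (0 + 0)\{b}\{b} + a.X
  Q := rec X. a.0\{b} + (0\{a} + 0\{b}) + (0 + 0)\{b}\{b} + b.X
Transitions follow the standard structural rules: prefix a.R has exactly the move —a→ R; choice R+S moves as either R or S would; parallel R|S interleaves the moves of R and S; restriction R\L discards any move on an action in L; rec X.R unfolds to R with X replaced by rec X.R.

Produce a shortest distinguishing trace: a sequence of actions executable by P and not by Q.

aa

LTS(P): 2 reachable states
  s0 = rec X. a.0\{b} + (0\{a} + 0\{b}) + (0 + 0)\{b}\{b} + a.X ⊢ ··a··> s0, ··a··> s1
  s1 = 0\{b} ⊢ ∅
LTS(Q): 2 reachable states
  t0 = rec X. a.0\{b} + (0\{a} + 0\{b}) + (0 + 0)\{b}\{b} + b.X ⊢ ··a··> t1, ··b··> t0
  t1 = 0\{b} ⊢ ∅
Executing aa from P (initial set {s0}):
  step 1 (a): {s0, s1}
  step 2 (a): {s0, s1}
  — P admits the full trace.
Executing aa from Q (initial set {t0}):
  step 1 (a): {t1}
  step 2 (a): no successor for Q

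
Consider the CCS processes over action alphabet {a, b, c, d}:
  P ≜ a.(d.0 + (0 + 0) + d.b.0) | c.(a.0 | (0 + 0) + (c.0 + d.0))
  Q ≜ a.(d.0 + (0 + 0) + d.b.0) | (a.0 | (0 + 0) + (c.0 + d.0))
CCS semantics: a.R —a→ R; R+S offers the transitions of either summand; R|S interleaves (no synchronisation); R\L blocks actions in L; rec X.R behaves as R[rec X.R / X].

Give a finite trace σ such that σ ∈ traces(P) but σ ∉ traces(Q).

P's transition system — 16 states:
  m0 = a.(d.0 + (0 + 0) + d.b.0) | c.(a.0 | (0 + 0) + (c.0 + d.0)) → ··a··> m1, ··c··> m2
  m1 = (d.0 + (0 + 0) + d.b.0) | c.(a.0 | (0 + 0) + (c.0 + d.0)) → ··c··> m3, ··d··> m4, ··d··> m5
  m2 = a.(d.0 + (0 + 0) + d.b.0) | (a.0 | (0 + 0) + (c.0 + d.0)) → ··a··> m3, ··a··> m6, ··c··> m7, ··d··> m7
  m3 = (d.0 + (0 + 0) + d.b.0) | (a.0 | (0 + 0) + (c.0 + d.0)) → ··a··> m8, ··c··> m9, ··d··> m10, ··d··> m11, ··d··> m9
  m4 = 0 | c.(a.0 | (0 + 0) + (c.0 + d.0)) → ··c··> m10
  m5 = b.0 | c.(a.0 | (0 + 0) + (c.0 + d.0)) → ··b··> m4, ··c··> m11
  m6 = a.(d.0 + (0 + 0) + d.b.0) | (0 | (0 + 0)) → ··a··> m8
  m7 = a.(d.0 + (0 + 0) + d.b.0) | 0 → ··a··> m9
  m8 = (d.0 + (0 + 0) + d.b.0) | (0 | (0 + 0)) → ··d··> m12, ··d··> m13
  m9 = (d.0 + (0 + 0) + d.b.0) | 0 → ··d··> m14, ··d··> m15
  m10 = 0 | (a.0 | (0 + 0) + (c.0 + d.0)) → ··a··> m12, ··c··> m14, ··d··> m14
  m11 = b.0 | (a.0 | (0 + 0) + (c.0 + d.0)) → ··a··> m13, ··b··> m10, ··c··> m15, ··d··> m15
  m12 = 0 | (0 | (0 + 0)) → (no moves)
  m13 = b.0 | (0 | (0 + 0)) → ··b··> m12
  m14 = 0 | 0 → (no moves)
  m15 = b.0 | 0 → ··b··> m14
Q's transition system — 12 states:
  n0 = a.(d.0 + (0 + 0) + d.b.0) | (a.0 | (0 + 0) + (c.0 + d.0)) → ··a··> n1, ··a··> n2, ··c··> n3, ··d··> n3
  n1 = (d.0 + (0 + 0) + d.b.0) | (a.0 | (0 + 0) + (c.0 + d.0)) → ··a··> n4, ··c··> n5, ··d··> n5, ··d··> n6, ··d··> n7
  n2 = a.(d.0 + (0 + 0) + d.b.0) | (0 | (0 + 0)) → ··a··> n4
  n3 = a.(d.0 + (0 + 0) + d.b.0) | 0 → ··a··> n5
  n4 = (d.0 + (0 + 0) + d.b.0) | (0 | (0 + 0)) → ··d··> n8, ··d··> n9
  n5 = (d.0 + (0 + 0) + d.b.0) | 0 → ··d··> n10, ··d··> n11
  n6 = 0 | (a.0 | (0 + 0) + (c.0 + d.0)) → ··a··> n8, ··c··> n10, ··d··> n10
  n7 = b.0 | (a.0 | (0 + 0) + (c.0 + d.0)) → ··a··> n9, ··b··> n6, ··c··> n11, ··d··> n11
  n8 = 0 | (0 | (0 + 0)) → (no moves)
  n9 = b.0 | (0 | (0 + 0)) → ··b··> n8
  n10 = 0 | 0 → (no moves)
  n11 = b.0 | 0 → ··b··> n10
Executing cc from P (initial set {m0}):
  step 1 (c): {m2}
  step 2 (c): {m7}
  P completes σ.
Executing cc from Q (initial set {n0}):
  step 1 (c): {n3}
  step 2 (c): ∅ (Q stuck)

cc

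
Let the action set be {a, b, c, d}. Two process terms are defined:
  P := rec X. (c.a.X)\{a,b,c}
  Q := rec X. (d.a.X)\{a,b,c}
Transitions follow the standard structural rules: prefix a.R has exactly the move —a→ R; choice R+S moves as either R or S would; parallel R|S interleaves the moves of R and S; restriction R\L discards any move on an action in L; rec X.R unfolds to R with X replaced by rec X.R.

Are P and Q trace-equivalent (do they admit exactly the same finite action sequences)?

traces(P) ≠ traces(Q) — witness ⟨d⟩

LTS(P): 1 reachable states
  s0 = rec X. (c.a.X)\{a,b,c} has moves stopped
LTS(Q): 2 reachable states
  t0 = rec X. (d.a.X)\{a,b,c} has moves --d--▸ t1
  t1 = (a.(rec X. (d.a.X)\{a,b,c}))\{a,b,c} has moves stopped
Run σ = ⟨d⟩ on Q: start {t0}
  [1] d ⇒ {t1}
  ✓ Q
Run σ = ⟨d⟩ on P: start {s0}
  [1] d ⇒ ∅  — P cannot continue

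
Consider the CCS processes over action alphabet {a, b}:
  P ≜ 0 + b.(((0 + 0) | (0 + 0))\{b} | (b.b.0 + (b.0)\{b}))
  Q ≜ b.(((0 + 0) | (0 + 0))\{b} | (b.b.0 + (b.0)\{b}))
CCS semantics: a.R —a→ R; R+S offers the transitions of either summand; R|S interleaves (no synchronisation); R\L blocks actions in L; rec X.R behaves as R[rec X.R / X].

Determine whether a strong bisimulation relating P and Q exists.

Reachable graph of P (4 states):
  m0 = 0 + b.(((0 + 0) | (0 + 0))\{b} | (b.b.0 + (b.0)\{b})) has moves =b=> m1
  m1 = ((0 + 0) | (0 + 0))\{b} | (b.b.0 + (b.0)\{b}) has moves =b=> m2
  m2 = ((0 + 0) | (0 + 0))\{b} | b.0 has moves =b=> m3
  m3 = ((0 + 0) | (0 + 0))\{b} | 0 has moves stopped
Reachable graph of Q (4 states):
  n0 = b.(((0 + 0) | (0 + 0))\{b} | (b.b.0 + (b.0)\{b})) has moves =b=> n1
  n1 = ((0 + 0) | (0 + 0))\{b} | (b.b.0 + (b.0)\{b}) has moves =b=> n2
  n2 = ((0 + 0) | (0 + 0))\{b} | b.0 has moves =b=> n3
  n3 = ((0 + 0) | (0 + 0))\{b} | 0 has moves stopped
Bisimilarity quotient blocks:
  B0 = {m0, n0}
  B1 = {m1, n1}
  B2 = {m2, n2}
  B3 = {m3, n3}
m0 ∈ B0, n0 ∈ B0 → same block

bisimilar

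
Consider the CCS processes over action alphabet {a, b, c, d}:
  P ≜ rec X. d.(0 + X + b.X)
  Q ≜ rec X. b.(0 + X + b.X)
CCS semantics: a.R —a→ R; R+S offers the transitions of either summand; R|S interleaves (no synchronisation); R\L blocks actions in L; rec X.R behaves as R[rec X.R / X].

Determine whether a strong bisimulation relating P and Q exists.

P's transition system — 2 states:
  p0 = rec X. d.(0 + X + b.X) → --d--▸ p1
  p1 = 0 + (rec X. d.(0 + X + b.X)) + b.(rec X. d.(0 + X + b.X)) → --b--▸ p0, --d--▸ p1
Q's transition system — 2 states:
  q0 = rec X. b.(0 + X + b.X) → --b--▸ q1
  q1 = 0 + (rec X. b.(0 + X + b.X)) + b.(rec X. b.(0 + X + b.X)) → --b--▸ q0, --b--▸ q1
Partition-refinement fixed point:
  B0 = {p0}
  B1 = {p1}
  B2 = {q0, q1}
p0 ∈ B0, q0 ∈ B2 → different blocks

P ≁ Q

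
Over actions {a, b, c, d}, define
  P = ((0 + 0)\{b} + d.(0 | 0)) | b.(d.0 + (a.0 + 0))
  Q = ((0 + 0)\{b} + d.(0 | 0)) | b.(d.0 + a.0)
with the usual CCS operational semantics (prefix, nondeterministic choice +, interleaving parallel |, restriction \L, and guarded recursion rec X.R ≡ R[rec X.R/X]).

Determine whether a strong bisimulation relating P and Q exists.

P's transition system — 6 states:
  u0 = ((0 + 0)\{b} + d.(0 | 0)) | b.(d.0 + (a.0 + 0)) | ··b··> u1, ··d··> u2
  u1 = ((0 + 0)\{b} + d.(0 | 0)) | (d.0 + (a.0 + 0)) | ··a··> u3, ··d··> u3, ··d··> u4
  u2 = 0 | 0 | b.(d.0 + (a.0 + 0)) | ··b··> u4
  u3 = ((0 + 0)\{b} + d.(0 | 0)) | 0 | ··d··> u5
  u4 = 0 | 0 | (d.0 + (a.0 + 0)) | ··a··> u5, ··d··> u5
  u5 = 0 | 0 | 0 | (no moves)
Q's transition system — 6 states:
  v0 = ((0 + 0)\{b} + d.(0 | 0)) | b.(d.0 + a.0) | ··b··> v1, ··d··> v2
  v1 = ((0 + 0)\{b} + d.(0 | 0)) | (d.0 + a.0) | ··a··> v3, ··d··> v3, ··d··> v4
  v2 = 0 | 0 | b.(d.0 + a.0) | ··b··> v4
  v3 = ((0 + 0)\{b} + d.(0 | 0)) | 0 | ··d··> v5
  v4 = 0 | 0 | (d.0 + a.0) | ··a··> v5, ··d··> v5
  v5 = 0 | 0 | 0 | (no moves)
Coarsest stable partition (strong bisimilarity classes):
  B0 = {u0, v0}
  B1 = {u1, v1}
  B2 = {u4, v4}
  B3 = {u5, v5}
  B4 = {u3, v3}
  B5 = {u2, v2}
u0 ∈ B0, v0 ∈ B0 → same block

YES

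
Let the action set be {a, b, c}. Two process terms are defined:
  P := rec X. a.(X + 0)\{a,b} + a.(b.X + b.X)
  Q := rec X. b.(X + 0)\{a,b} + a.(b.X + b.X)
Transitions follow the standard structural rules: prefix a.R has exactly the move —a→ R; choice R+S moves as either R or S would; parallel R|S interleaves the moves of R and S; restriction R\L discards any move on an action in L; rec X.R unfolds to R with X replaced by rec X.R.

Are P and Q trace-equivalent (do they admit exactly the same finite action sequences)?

P's transition system — 3 states:
  s0 = rec X. a.(X + 0)\{a,b} + a.(b.X + b.X) has moves —a→ s1, —a→ s2
  s1 = ((rec X. a.(X + 0)\{a,b} + a.(b.X + b.X)) + 0)\{a,b} has moves (no moves)
  s2 = b.(rec X. a.(X + 0)\{a,b} + a.(b.X + b.X)) + b.(rec X. a.(X + 0)\{a,b} + a.(b.X + b.X)) has moves —b→ s0
Q's transition system — 3 states:
  t0 = rec X. b.(X + 0)\{a,b} + a.(b.X + b.X) has moves —a→ t1, —b→ t2
  t1 = b.(rec X. b.(X + 0)\{a,b} + a.(b.X + b.X)) + b.(rec X. b.(X + 0)\{a,b} + a.(b.X + b.X)) has moves —b→ t0
  t2 = ((rec X. b.(X + 0)\{a,b} + a.(b.X + b.X)) + 0)\{a,b} has moves (no moves)
Run σ = ⟨b⟩ on Q: start {t0}
  [1] b ⇒ {t2}
  ✓ Q
Run σ = ⟨b⟩ on P: start {s0}
  [1] b ⇒ no successor for P

NO — witness ⟨b⟩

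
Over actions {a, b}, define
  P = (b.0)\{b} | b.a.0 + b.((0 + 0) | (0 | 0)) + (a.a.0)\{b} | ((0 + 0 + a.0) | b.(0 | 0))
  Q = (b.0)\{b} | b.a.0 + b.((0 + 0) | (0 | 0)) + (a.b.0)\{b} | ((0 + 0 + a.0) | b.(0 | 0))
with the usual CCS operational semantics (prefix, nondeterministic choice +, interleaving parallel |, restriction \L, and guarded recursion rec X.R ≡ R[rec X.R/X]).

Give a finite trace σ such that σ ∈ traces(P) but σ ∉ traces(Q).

LTS(P): 15 reachable states
  m0 = (b.0)\{b} | b.a.0 + b.((0 + 0) | (0 | 0)) + (a.a.0)\{b} | ((0 + 0 + a.0) | b.(0 | 0)) | ··a··> m1, ··a··> m2, ··b··> m3, ··b··> m4, ··b··> m5
  m1 = (a.0)\{b} | ((0 + 0 + a.0) | b.(0 | 0)) | ··a··> m6, ··a··> m7, ··b··> m8
  m2 = (a.a.0)\{b} | (0 | b.(0 | 0)) | ··a··> m6, ··b··> m9
  m3 = (0 + 0) | (0 | 0) | ∅
  m4 = (a.a.0)\{b} | ((0 + 0 + a.0) | (0 | 0)) | ··a··> m8, ··a··> m9
  m5 = (b.0)\{b} | a.0 | ··a··> m10
  m6 = (a.0)\{b} | (0 | b.(0 | 0)) | ··a··> m11, ··b··> m12
  m7 = 0\{b} | ((0 + 0 + a.0) | b.(0 | 0)) | ··a··> m11, ··b··> m13
  m8 = (a.0)\{b} | ((0 + 0 + a.0) | (0 | 0)) | ··a··> m12, ··a··> m13
  m9 = (a.a.0)\{b} | (0 | (0 | 0)) | ··a··> m12
  m10 = (b.0)\{b} | 0 | ∅
  m11 = 0\{b} | (0 | b.(0 | 0)) | ··b··> m14
  m12 = (a.0)\{b} | (0 | (0 | 0)) | ··a··> m14
  m13 = 0\{b} | ((0 + 0 + a.0) | (0 | 0)) | ··a··> m14
  m14 = 0\{b} | (0 | (0 | 0)) | ∅
LTS(Q): 11 reachable states
  n0 = (b.0)\{b} | b.a.0 + b.((0 + 0) | (0 | 0)) + (a.b.0)\{b} | ((0 + 0 + a.0) | b.(0 | 0)) | ··a··> n1, ··a··> n2, ··b··> n3, ··b··> n4, ··b··> n5
  n1 = (a.b.0)\{b} | (0 | b.(0 | 0)) | ··a··> n6, ··b··> n7
  n2 = (b.0)\{b} | ((0 + 0 + a.0) | b.(0 | 0)) | ··a··> n6, ··b··> n8
  n3 = (0 + 0) | (0 | 0) | ∅
  n4 = (a.b.0)\{b} | ((0 + 0 + a.0) | (0 | 0)) | ··a··> n7, ··a··> n8
  n5 = (b.0)\{b} | a.0 | ··a··> n9
  n6 = (b.0)\{b} | (0 | b.(0 | 0)) | ··b··> n10
  n7 = (a.b.0)\{b} | (0 | (0 | 0)) | ··a··> n10
  n8 = (b.0)\{b} | ((0 + 0 + a.0) | (0 | 0)) | ··a··> n10
  n9 = (b.0)\{b} | 0 | ∅
  n10 = (b.0)\{b} | (0 | (0 | 0)) | ∅
Run σ = ⟨aaa⟩ on P: start {m0}
  after a @ step 1: {m1, m2}
  after a @ step 2: {m6, m7}
  after a @ step 3: {m11}
  P completes σ.
Run σ = ⟨aaa⟩ on Q: start {n0}
  after a @ step 1: {n1, n2}
  after a @ step 2: {n6}
  after a @ step 3: ∅ (Q stuck)

aaa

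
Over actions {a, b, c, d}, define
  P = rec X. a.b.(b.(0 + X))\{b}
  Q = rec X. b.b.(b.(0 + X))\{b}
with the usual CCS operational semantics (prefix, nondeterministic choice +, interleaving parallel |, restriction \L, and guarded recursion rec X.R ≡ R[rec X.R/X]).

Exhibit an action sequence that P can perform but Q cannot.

LTS(P): 3 reachable states
  p0 = rec X. a.b.(b.(0 + X))\{b} ⊢ -a-> p1
  p1 = b.(b.(0 + (rec X. a.b.(b.(0 + X))\{b})))\{b} ⊢ -b-> p2
  p2 = (b.(0 + (rec X. a.b.(b.(0 + X))\{b})))\{b} ⊢ ∅
LTS(Q): 3 reachable states
  q0 = rec X. b.b.(b.(0 + X))\{b} ⊢ -b-> q1
  q1 = b.(b.(0 + (rec X. b.b.(b.(0 + X))\{b})))\{b} ⊢ -b-> q2
  q2 = (b.(0 + (rec X. b.b.(b.(0 + X))\{b})))\{b} ⊢ ∅
Trace ⟨a⟩ through P, begin at {p0}:
  after a @ step 1: {p1}
  — P admits the full trace.
Trace ⟨a⟩ through Q, begin at {q0}:
  after a @ step 1: ∅ (Q stuck)

a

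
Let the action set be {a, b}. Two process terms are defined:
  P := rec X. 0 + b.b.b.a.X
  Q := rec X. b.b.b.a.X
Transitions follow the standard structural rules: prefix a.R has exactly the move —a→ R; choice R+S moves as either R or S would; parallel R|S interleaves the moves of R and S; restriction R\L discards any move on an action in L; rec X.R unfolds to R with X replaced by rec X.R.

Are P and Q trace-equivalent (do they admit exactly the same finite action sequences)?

traces(P) = traces(Q)

LTS(P): 4 reachable states
  u0 = rec X. 0 + b.b.b.a.X ⊢ --b--▸ u1
  u1 = b.b.a.(rec X. 0 + b.b.b.a.X) ⊢ --b--▸ u2
  u2 = b.a.(rec X. 0 + b.b.b.a.X) ⊢ --b--▸ u3
  u3 = a.(rec X. 0 + b.b.b.a.X) ⊢ --a--▸ u0
LTS(Q): 4 reachable states
  v0 = rec X. b.b.b.a.X ⊢ --b--▸ v1
  v1 = b.b.a.(rec X. b.b.b.a.X) ⊢ --b--▸ v2
  v2 = b.a.(rec X. b.b.b.a.X) ⊢ --b--▸ v3
  v3 = a.(rec X. b.b.b.a.X) ⊢ --a--▸ v0
Partition-refinement fixed point:
  B0 = {u0, v0}
  B1 = {u1, v1}
  B2 = {u2, v2}
  B3 = {u3, v3}
u0 ∈ B0, v0 ∈ B0 → same block
Bisimilar ⇒ trace-equivalent.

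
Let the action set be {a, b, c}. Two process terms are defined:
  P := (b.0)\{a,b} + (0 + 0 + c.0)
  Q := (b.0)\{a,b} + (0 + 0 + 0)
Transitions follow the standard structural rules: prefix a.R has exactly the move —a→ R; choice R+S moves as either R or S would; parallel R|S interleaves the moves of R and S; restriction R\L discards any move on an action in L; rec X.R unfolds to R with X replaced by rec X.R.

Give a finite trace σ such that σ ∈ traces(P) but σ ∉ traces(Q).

P's transition system — 2 states:
  p0 = (b.0)\{a,b} + (0 + 0 + c.0) :: —c→ p1
  p1 = 0 :: stopped
Q's transition system — 1 states:
  q0 = (b.0)\{a,b} + (0 + 0 + 0) :: stopped
Run σ = ⟨c⟩ on P: start {p0}
  after c @ step 1: {p1}
  ✓ P
Run σ = ⟨c⟩ on Q: start {q0}
  after c @ step 1: ∅  — Q cannot continue

c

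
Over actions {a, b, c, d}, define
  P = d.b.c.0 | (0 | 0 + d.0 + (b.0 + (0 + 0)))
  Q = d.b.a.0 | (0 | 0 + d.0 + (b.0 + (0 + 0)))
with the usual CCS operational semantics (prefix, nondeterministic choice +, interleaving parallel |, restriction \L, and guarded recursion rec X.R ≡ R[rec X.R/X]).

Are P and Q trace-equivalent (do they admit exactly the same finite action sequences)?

NO — witness ⟨dbc⟩

Reachable graph of P (8 states):
  u0 = d.b.c.0 | (0 | 0 + d.0 + (b.0 + (0 + 0))) has moves —b→ u1, —d→ u1, —d→ u2
  u1 = d.b.c.0 | 0 has moves —d→ u3
  u2 = b.c.0 | (0 | 0 + d.0 + (b.0 + (0 + 0))) has moves —b→ u3, —b→ u4, —d→ u3
  u3 = b.c.0 | 0 has moves —b→ u5
  u4 = c.0 | (0 | 0 + d.0 + (b.0 + (0 + 0))) has moves —b→ u5, —c→ u6, —d→ u5
  u5 = c.0 | 0 has moves —c→ u7
  u6 = 0 | (0 | 0 + d.0 + (b.0 + (0 + 0))) has moves —b→ u7, —d→ u7
  u7 = 0 | 0 has moves deadlocked
Reachable graph of Q (8 states):
  v0 = d.b.a.0 | (0 | 0 + d.0 + (b.0 + (0 + 0))) has moves —b→ v1, —d→ v1, —d→ v2
  v1 = d.b.a.0 | 0 has moves —d→ v3
  v2 = b.a.0 | (0 | 0 + d.0 + (b.0 + (0 + 0))) has moves —b→ v3, —b→ v4, —d→ v3
  v3 = b.a.0 | 0 has moves —b→ v5
  v4 = a.0 | (0 | 0 + d.0 + (b.0 + (0 + 0))) has moves —a→ v6, —b→ v5, —d→ v5
  v5 = a.0 | 0 has moves —a→ v7
  v6 = 0 | (0 | 0 + d.0 + (b.0 + (0 + 0))) has moves —b→ v7, —d→ v7
  v7 = 0 | 0 has moves deadlocked
Executing dbc from P (initial set {u0}):
  step 1 (d): {u1, u2}
  step 2 (b): {u3, u4}
  step 3 (c): {u6}
  ✓ P
Executing dbc from Q (initial set {v0}):
  step 1 (d): {v1, v2}
  step 2 (b): {v3, v4}
  step 3 (c): ∅ (Q stuck)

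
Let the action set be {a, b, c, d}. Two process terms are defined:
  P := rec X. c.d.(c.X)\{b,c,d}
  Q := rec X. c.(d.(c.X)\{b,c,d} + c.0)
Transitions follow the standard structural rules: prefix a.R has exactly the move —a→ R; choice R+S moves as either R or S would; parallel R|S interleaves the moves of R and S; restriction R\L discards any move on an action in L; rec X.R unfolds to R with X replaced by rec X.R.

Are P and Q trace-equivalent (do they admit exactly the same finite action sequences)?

P's transition system — 3 states:
  p0 = rec X. c.d.(c.X)\{b,c,d} :: —c→ p1
  p1 = d.(c.(rec X. c.d.(c.X)\{b,c,d}))\{b,c,d} :: —d→ p2
  p2 = (c.(rec X. c.d.(c.X)\{b,c,d}))\{b,c,d} :: ·
Q's transition system — 4 states:
  q0 = rec X. c.(d.(c.X)\{b,c,d} + c.0) :: —c→ q1
  q1 = d.(c.(rec X. c.(d.(c.X)\{b,c,d} + c.0)))\{b,c,d} + c.0 :: —c→ q2, —d→ q3
  q2 = 0 :: ·
  q3 = (c.(rec X. c.(d.(c.X)\{b,c,d} + c.0)))\{b,c,d} :: ·
Executing cc from Q (initial set {q0}):
  after c @ step 1: {q1}
  after c @ step 2: {q2}
  ✓ Q
Executing cc from P (initial set {p0}):
  after c @ step 1: {p1}
  after c @ step 2: no successor for P

NO — witness ⟨cc⟩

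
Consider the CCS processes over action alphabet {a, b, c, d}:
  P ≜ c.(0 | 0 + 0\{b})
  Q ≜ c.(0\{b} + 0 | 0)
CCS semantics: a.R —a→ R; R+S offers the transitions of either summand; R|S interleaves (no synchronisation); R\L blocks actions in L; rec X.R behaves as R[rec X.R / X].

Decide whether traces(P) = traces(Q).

LTS(P): 2 reachable states
  s0 = c.(0 | 0 + 0\{b}) has moves -c-> s1
  s1 = 0 | 0 + 0\{b} has moves (no moves)
LTS(Q): 2 reachable states
  t0 = c.(0\{b} + 0 | 0) has moves -c-> t1
  t1 = 0\{b} + 0 | 0 has moves (no moves)
Coarsest stable partition (strong bisimilarity classes):
  B0 = {s0, t0}
  B1 = {s1, t1}
s0 ∈ B0, t0 ∈ B0 → same block
Bisimilar ⇒ trace-equivalent.

YES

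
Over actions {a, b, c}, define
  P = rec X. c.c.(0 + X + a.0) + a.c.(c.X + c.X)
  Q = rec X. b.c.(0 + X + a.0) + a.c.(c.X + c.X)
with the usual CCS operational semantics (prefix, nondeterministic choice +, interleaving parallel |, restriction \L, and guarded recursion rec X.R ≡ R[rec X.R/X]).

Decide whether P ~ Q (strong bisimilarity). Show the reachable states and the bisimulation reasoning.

Reachable graph of P (6 states):
  s0 = rec X. c.c.(0 + X + a.0) + a.c.(c.X + c.X) | -a-> s1, -c-> s2
  s1 = c.(c.(rec X. c.c.(0 + X + a.0) + a.c.(c.X + c.X)) + c.(rec X. c.c.(0 + X + a.0) + a.c.(c.X + c.X))) | -c-> s3
  s2 = c.(0 + (rec X. c.c.(0 + X + a.0) + a.c.(c.X + c.X)) + a.0) | -c-> s4
  s3 = c.(rec X. c.c.(0 + X + a.0) + a.c.(c.X + c.X)) + c.(rec X. c.c.(0 + X + a.0) + a.c.(c.X + c.X)) | -c-> s0
  s4 = 0 + (rec X. c.c.(0 + X + a.0) + a.c.(c.X + c.X)) + a.0 | -a-> s1, -a-> s5, -c-> s2
  s5 = 0 | stopped
Reachable graph of Q (6 states):
  t0 = rec X. b.c.(0 + X + a.0) + a.c.(c.X + c.X) | -a-> t1, -b-> t2
  t1 = c.(c.(rec X. b.c.(0 + X + a.0) + a.c.(c.X + c.X)) + c.(rec X. b.c.(0 + X + a.0) + a.c.(c.X + c.X))) | -c-> t3
  t2 = c.(0 + (rec X. b.c.(0 + X + a.0) + a.c.(c.X + c.X)) + a.0) | -c-> t4
  t3 = c.(rec X. b.c.(0 + X + a.0) + a.c.(c.X + c.X)) + c.(rec X. b.c.(0 + X + a.0) + a.c.(c.X + c.X)) | -c-> t0
  t4 = 0 + (rec X. b.c.(0 + X + a.0) + a.c.(c.X + c.X)) + a.0 | -a-> t1, -a-> t5, -b-> t2
  t5 = 0 | stopped
Coarsest stable partition (strong bisimilarity classes):
  B0 = {s0}
  B1 = {s2}
  B2 = {s4}
  B3 = {s5, t5}
  B4 = {s1}
  B5 = {s3}
  B6 = {t0}
  B7 = {t2}
  B8 = {t4}
  B9 = {t1}
  B10 = {t3}
s0 ∈ B0, t0 ∈ B6 → different blocks

P ≁ Q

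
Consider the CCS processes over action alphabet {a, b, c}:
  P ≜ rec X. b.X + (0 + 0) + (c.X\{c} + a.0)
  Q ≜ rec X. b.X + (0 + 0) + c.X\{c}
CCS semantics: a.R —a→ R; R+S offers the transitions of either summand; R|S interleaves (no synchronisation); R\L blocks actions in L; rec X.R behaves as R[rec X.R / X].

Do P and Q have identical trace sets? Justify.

P's transition system — 4 states:
  p0 = rec X. b.X + (0 + 0) + (c.X\{c} + a.0) | =a=> p1, =b=> p0, =c=> p2
  p1 = 0 | deadlocked
  p2 = (rec X. b.X + (0 + 0) + (c.X\{c} + a.0))\{c} | =a=> p3, =b=> p2
  p3 = 0\{c} | deadlocked
Q's transition system — 2 states:
  q0 = rec X. b.X + (0 + 0) + c.X\{c} | =b=> q0, =c=> q1
  q1 = (rec X. b.X + (0 + 0) + c.X\{c})\{c} | =b=> q1
Trace ⟨a⟩ through P, begin at {p0}:
  [1] a ⇒ {p1}
  — P admits the full trace.
Trace ⟨a⟩ through Q, begin at {q0}:
  [1] a ⇒ ∅  — Q cannot continue

trace-distinct — witness ⟨a⟩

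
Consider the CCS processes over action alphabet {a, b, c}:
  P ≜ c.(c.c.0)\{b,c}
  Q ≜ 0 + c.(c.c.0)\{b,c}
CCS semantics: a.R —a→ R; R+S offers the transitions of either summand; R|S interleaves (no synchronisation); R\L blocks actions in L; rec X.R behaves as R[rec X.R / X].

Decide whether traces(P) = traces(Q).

YES

Reachable graph of P (2 states):
  u0 = c.(c.c.0)\{b,c} → -c-> u1
  u1 = (c.c.0)\{b,c} → deadlocked
Reachable graph of Q (2 states):
  v0 = 0 + c.(c.c.0)\{b,c} → -c-> v1
  v1 = (c.c.0)\{b,c} → deadlocked
Bisimilarity quotient blocks:
  B0 = {u0, v0}
  B1 = {u1, v1}
u0 ∈ B0, v0 ∈ B0 → same block
Bisimilar ⇒ trace-equivalent.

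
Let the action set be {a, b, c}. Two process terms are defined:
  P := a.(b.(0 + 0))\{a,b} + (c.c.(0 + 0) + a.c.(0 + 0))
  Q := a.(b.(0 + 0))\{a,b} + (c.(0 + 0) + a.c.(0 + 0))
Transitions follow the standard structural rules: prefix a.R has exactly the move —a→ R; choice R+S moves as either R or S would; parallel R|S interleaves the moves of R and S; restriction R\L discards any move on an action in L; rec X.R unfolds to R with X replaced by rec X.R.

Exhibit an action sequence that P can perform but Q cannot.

cc

Reachable graph of P (4 states):
  p0 = a.(b.(0 + 0))\{a,b} + (c.c.(0 + 0) + a.c.(0 + 0)) ⊢ -a-> p1, -a-> p2, -c-> p2
  p1 = (b.(0 + 0))\{a,b} ⊢ (no moves)
  p2 = c.(0 + 0) ⊢ -c-> p3
  p3 = 0 + 0 ⊢ (no moves)
Reachable graph of Q (4 states):
  q0 = a.(b.(0 + 0))\{a,b} + (c.(0 + 0) + a.c.(0 + 0)) ⊢ -a-> q1, -a-> q2, -c-> q3
  q1 = (b.(0 + 0))\{a,b} ⊢ (no moves)
  q2 = c.(0 + 0) ⊢ -c-> q3
  q3 = 0 + 0 ⊢ (no moves)
Trace ⟨cc⟩ through P, begin at {p0}:
  after c @ step 1: {p2}
  after c @ step 2: {p3}
  — P admits the full trace.
Trace ⟨cc⟩ through Q, begin at {q0}:
  after c @ step 1: {q3}
  after c @ step 2: ∅  — Q cannot continue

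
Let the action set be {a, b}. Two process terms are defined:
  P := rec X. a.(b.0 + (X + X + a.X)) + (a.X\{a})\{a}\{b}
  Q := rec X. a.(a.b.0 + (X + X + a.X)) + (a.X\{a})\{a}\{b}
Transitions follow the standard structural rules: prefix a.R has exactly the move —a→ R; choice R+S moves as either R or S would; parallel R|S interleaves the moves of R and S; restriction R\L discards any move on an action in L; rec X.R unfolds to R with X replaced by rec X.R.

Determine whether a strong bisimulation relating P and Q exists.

P's transition system — 3 states:
  u0 = rec X. a.(b.0 + (X + X + a.X)) + (a.X\{a})\{a}\{b} → -a-> u1
  u1 = b.0 + ((rec X. a.(b.0 + (X + X + a.X)) + (a.X\{a})\{a}\{b}) + (rec X. a.(b.0 + (X + X + a.X)) + (a.X\{a})\{a}\{b}) + a.(rec X. a.(b.0 + (X + X + a.X)) + (a.X\{a})\{a}\{b})) → -a-> u0, -a-> u1, -b-> u2
  u2 = 0 → (no moves)
Q's transition system — 4 states:
  v0 = rec X. a.(a.b.0 + (X + X + a.X)) + (a.X\{a})\{a}\{b} → -a-> v1
  v1 = a.b.0 + ((rec X. a.(a.b.0 + (X + X + a.X)) + (a.X\{a})\{a}\{b}) + (rec X. a.(a.b.0 + (X + X + a.X)) + (a.X\{a})\{a}\{b}) + a.(rec X. a.(a.b.0 + (X + X + a.X)) + (a.X\{a})\{a}\{b})) → -a-> v0, -a-> v1, -a-> v2
  v2 = b.0 → -b-> v3
  v3 = 0 → (no moves)
Coarsest stable partition (strong bisimilarity classes):
  B0 = {u0}
  B1 = {u1}
  B2 = {u2, v3}
  B3 = {v0}
  B4 = {v1}
  B5 = {v2}
u0 ∈ B0, v0 ∈ B3 → different blocks

NO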